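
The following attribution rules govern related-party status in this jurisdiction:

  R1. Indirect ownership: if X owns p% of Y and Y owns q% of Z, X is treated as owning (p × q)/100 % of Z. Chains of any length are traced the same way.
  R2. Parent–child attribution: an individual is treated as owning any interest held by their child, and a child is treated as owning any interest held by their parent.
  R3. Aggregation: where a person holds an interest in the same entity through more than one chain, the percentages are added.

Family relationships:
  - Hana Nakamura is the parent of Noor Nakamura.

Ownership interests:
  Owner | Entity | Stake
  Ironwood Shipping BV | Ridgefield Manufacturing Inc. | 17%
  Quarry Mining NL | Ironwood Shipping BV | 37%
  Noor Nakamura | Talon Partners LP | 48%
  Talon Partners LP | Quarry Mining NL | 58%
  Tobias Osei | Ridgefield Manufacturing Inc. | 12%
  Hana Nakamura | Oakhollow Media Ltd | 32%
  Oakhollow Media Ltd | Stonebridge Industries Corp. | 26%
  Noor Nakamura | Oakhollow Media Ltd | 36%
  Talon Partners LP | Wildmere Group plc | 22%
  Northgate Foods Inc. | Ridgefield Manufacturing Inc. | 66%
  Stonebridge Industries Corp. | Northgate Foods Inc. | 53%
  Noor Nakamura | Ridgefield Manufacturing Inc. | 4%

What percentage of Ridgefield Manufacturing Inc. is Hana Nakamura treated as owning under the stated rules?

11.9356%

By parent–child attribution (R2), Hana Nakamura is treated as also owning Noor Nakamura's interest in Oakhollow Media Ltd, giving 32% + 36% = 68%.
By parent–child attribution (R2), Hana Nakamura is treated as owning Noor Nakamura's 48% interest in Talon Partners LP.
By parent–child attribution (R2), Hana Nakamura is treated as owning Noor Nakamura's 4% interest in Ridgefield Manufacturing Inc.
Chain via Oakhollow Media Ltd → Stonebridge Industries Corp. → Northgate Foods Inc. (R1): 68% × 26% × 53% × 66% = 6.184464% of Ridgefield Manufacturing Inc.
Chain via Talon Partners LP → Quarry Mining NL → Ironwood Shipping BV (R1): 48% × 58% × 37% × 17% = 1.751136% of Ridgefield Manufacturing Inc.
Direct interest in Ridgefield Manufacturing Inc: 4%.
Aggregating (R3): 6.184464% + 1.751136% + 4% = 11.9356%.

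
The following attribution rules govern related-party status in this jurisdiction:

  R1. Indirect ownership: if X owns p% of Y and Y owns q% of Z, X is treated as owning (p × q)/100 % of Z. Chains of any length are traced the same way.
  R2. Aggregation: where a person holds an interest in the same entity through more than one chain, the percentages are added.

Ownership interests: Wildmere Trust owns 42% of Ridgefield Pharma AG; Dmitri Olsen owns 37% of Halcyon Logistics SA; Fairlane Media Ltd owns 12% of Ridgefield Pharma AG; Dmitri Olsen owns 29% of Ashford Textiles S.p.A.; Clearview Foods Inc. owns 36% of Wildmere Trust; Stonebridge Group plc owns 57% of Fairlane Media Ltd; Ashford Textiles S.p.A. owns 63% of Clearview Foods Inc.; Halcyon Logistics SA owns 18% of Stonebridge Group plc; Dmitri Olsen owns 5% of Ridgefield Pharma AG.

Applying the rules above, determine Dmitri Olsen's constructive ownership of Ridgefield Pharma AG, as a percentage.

Chain via Ashford Textiles S.p.A. → Clearview Foods Inc. → Wildmere Trust (R1): 29% × 63% × 36% × 42% = 2.762424% of Ridgefield Pharma AG.
Chain via Halcyon Logistics SA → Stonebridge Group plc → Fairlane Media Ltd (R1): 37% × 18% × 57% × 12% = 0.455544% of Ridgefield Pharma AG.
Direct interest in Ridgefield Pharma AG: 5%.
Aggregating (R2): 2.762424% + 0.455544% + 5% = 8.217968%.

8.217968%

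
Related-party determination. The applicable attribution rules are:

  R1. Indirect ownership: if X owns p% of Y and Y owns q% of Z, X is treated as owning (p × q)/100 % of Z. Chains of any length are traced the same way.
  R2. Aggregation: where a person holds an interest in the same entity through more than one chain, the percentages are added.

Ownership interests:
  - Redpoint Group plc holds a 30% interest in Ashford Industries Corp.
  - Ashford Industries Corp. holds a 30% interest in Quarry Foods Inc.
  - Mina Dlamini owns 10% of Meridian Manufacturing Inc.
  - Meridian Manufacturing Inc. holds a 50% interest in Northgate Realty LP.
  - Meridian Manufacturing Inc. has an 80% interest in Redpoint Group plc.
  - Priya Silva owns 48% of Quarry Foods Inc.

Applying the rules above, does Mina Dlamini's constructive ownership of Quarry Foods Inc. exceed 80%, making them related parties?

Chain via Meridian Manufacturing Inc. → Redpoint Group plc → Ashford Industries Corp. (R1): 10% × 80% × 30% × 30% = 0.72% of Quarry Foods Inc.
0.72% does not exceed the 80% threshold, so Mina is not a related party to Quarry Foods Inc.

No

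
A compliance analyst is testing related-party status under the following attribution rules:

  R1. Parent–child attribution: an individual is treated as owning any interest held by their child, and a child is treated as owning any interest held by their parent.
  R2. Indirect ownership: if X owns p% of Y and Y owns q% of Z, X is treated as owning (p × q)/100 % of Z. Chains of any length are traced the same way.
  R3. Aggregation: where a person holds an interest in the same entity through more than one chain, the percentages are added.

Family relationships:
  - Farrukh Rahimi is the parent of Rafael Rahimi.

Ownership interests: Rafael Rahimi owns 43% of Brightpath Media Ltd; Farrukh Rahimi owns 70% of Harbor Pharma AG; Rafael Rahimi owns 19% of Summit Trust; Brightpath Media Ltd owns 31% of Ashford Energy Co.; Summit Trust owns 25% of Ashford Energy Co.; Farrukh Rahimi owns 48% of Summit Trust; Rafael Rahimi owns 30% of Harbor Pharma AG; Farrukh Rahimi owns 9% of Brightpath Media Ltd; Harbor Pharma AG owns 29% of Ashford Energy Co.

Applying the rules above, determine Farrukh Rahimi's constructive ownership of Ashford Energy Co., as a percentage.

By parent–child attribution (R1), Farrukh Rahimi is treated as also owning Rafael Rahimi's interest in Harbor Pharma AG, giving 70% + 30% = 100%.
By parent–child attribution (R1), Farrukh Rahimi is treated as also owning Rafael Rahimi's interest in Summit Trust, giving 48% + 19% = 67%.
By parent–child attribution (R1), Farrukh Rahimi is treated as also owning Rafael Rahimi's interest in Brightpath Media Ltd, giving 9% + 43% = 52%.
Chain via Harbor Pharma AG (R2): 100% × 29% = 29% of Ashford Energy Co.
Chain via Summit Trust (R2): 67% × 25% = 16.75% of Ashford Energy Co.
Chain via Brightpath Media Ltd (R2): 52% × 31% = 16.12% of Ashford Energy Co.
Aggregating (R3): 29% + 16.75% + 16.12% = 61.87%.

61.87%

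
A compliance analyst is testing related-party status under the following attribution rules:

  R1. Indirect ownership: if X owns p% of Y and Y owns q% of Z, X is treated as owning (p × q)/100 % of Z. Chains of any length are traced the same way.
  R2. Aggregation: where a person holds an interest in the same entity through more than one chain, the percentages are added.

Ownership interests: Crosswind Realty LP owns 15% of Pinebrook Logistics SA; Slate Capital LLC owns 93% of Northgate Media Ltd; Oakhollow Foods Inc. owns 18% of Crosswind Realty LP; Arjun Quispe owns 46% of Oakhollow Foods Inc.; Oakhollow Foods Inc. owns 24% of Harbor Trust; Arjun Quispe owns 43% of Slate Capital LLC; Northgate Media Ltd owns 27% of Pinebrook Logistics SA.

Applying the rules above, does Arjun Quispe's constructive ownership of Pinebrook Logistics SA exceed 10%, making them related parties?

Yes

Chain via Oakhollow Foods Inc. → Crosswind Realty LP (R1): 46% × 18% × 15% = 1.242% of Pinebrook Logistics SA.
Chain via Slate Capital LLC → Northgate Media Ltd (R1): 43% × 93% × 27% = 10.7973% of Pinebrook Logistics SA.
Aggregating (R2): 1.242% + 10.7973% = 12.0393%.
12.0393% exceeds the 10% threshold, so Arjun is a related party to Pinebrook Logistics SA.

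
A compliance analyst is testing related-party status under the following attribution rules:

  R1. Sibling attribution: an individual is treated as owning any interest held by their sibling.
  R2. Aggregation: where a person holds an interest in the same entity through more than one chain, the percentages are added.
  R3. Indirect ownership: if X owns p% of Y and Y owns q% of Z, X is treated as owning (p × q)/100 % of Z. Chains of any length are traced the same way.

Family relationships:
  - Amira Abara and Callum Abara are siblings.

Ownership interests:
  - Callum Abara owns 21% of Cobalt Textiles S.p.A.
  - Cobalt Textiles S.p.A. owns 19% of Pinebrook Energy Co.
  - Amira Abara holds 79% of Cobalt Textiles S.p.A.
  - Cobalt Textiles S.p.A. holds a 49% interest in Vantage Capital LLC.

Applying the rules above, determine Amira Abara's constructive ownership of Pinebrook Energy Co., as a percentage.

By sibling attribution (R1), Amira Abara is treated as also owning Callum Abara's interest in Cobalt Textiles S.p.A, giving 79% + 21% = 100%.
Chain via Cobalt Textiles S.p.A. (R3): 100% × 19% = 19% of Pinebrook Energy Co.

19%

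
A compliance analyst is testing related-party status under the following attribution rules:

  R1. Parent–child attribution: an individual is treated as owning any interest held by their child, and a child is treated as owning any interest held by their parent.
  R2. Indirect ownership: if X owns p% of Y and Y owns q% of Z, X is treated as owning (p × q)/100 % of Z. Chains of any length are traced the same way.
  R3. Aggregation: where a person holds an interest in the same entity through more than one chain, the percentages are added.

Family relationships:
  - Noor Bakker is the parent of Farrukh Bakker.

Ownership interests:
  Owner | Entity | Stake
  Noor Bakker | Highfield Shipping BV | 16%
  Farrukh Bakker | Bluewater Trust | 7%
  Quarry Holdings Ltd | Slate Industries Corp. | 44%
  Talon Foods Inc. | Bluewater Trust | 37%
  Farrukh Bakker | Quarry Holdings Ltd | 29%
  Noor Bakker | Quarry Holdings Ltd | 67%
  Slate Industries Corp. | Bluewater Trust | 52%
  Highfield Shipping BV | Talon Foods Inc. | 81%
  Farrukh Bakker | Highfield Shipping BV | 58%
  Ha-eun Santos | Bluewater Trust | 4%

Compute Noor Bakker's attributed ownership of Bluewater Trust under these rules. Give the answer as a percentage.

51.1426%

By parent–child attribution (R1), Noor Bakker is treated as also owning Farrukh Bakker's interest in Highfield Shipping BV, giving 16% + 58% = 74%.
By parent–child attribution (R1), Noor Bakker is treated as also owning Farrukh Bakker's interest in Quarry Holdings Ltd, giving 67% + 29% = 96%.
By parent–child attribution (R1), Noor Bakker is treated as owning Farrukh Bakker's 7% interest in Bluewater Trust.
Chain via Highfield Shipping BV → Talon Foods Inc. (R2): 74% × 81% × 37% = 22.1778% of Bluewater Trust.
Chain via Quarry Holdings Ltd → Slate Industries Corp. (R2): 96% × 44% × 52% = 21.9648% of Bluewater Trust.
Direct interest in Bluewater Trust: 7%.
Aggregating (R3): 22.1778% + 21.9648% + 7% = 51.1426%.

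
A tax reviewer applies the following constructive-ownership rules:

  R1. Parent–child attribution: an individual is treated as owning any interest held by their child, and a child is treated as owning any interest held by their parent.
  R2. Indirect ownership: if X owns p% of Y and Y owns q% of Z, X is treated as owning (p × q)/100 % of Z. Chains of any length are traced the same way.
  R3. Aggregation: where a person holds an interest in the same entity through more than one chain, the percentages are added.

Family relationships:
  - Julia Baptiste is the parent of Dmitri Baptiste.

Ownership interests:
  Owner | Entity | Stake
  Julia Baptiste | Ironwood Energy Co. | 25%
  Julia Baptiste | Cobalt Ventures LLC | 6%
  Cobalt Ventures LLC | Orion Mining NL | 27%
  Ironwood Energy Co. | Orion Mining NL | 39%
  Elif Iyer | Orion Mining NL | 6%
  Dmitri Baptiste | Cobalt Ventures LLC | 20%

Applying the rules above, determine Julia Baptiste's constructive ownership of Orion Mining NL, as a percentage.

16.77%

By parent–child attribution (R1), Julia Baptiste is treated as also owning Dmitri Baptiste's interest in Cobalt Ventures LLC, giving 6% + 20% = 26%.
Chain via Cobalt Ventures LLC (R2): 26% × 27% = 7.02% of Orion Mining NL.
Chain via Ironwood Energy Co. (R2): 25% × 39% = 9.75% of Orion Mining NL.
Aggregating (R3): 7.02% + 9.75% = 16.77%.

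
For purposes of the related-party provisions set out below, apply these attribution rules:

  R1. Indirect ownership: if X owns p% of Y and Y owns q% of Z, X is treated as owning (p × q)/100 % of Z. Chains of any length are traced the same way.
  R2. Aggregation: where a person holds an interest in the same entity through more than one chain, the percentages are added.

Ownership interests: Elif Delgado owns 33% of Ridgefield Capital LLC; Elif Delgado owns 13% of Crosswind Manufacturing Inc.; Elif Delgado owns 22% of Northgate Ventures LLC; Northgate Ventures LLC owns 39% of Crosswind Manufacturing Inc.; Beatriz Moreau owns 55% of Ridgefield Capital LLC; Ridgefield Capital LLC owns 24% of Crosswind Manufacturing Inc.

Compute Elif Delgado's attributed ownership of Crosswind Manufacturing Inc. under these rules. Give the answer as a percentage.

Chain via Northgate Ventures LLC (R1): 22% × 39% = 8.58% of Crosswind Manufacturing Inc.
Chain via Ridgefield Capital LLC (R1): 33% × 24% = 7.92% of Crosswind Manufacturing Inc.
Direct interest in Crosswind Manufacturing Inc: 13%.
Aggregating (R2): 8.58% + 7.92% + 13% = 29.5%.

29.5%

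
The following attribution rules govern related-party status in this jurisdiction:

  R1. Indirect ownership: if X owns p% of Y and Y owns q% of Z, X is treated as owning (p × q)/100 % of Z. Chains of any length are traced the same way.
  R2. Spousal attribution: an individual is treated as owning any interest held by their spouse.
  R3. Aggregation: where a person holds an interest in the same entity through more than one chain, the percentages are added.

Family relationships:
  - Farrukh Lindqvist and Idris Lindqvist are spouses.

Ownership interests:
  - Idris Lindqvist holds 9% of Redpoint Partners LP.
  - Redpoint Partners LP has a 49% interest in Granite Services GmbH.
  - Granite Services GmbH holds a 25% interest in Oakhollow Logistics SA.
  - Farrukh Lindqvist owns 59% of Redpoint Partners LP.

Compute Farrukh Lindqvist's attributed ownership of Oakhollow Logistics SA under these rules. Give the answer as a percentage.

By spousal attribution (R2), Farrukh Lindqvist is treated as also owning Idris Lindqvist's interest in Redpoint Partners LP, giving 59% + 9% = 68%.
Chain via Redpoint Partners LP → Granite Services GmbH (R1): 68% × 49% × 25% = 8.33% of Oakhollow Logistics SA.

8.33%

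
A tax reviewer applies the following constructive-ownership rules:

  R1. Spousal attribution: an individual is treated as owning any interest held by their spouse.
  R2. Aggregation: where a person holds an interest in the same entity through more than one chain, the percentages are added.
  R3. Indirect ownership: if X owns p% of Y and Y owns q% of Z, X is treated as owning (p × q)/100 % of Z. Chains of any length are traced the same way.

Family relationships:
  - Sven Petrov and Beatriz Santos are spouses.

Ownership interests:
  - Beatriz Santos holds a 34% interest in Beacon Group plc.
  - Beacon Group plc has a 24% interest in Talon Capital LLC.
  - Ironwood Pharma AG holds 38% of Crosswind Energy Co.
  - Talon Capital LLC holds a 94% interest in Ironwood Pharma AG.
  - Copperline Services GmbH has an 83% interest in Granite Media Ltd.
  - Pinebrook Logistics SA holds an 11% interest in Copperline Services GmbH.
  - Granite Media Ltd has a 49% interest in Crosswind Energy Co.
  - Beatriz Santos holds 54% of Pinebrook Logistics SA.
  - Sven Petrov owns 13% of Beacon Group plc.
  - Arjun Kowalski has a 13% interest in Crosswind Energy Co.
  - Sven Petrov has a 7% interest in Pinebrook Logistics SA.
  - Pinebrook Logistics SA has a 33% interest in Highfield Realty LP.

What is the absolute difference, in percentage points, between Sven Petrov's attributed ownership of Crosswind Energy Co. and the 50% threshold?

43.241827

By spousal attribution (R1), Sven Petrov is treated as also owning Beatriz Santos's interest in Beacon Group plc, giving 13% + 34% = 47%.
By spousal attribution (R1), Sven Petrov is treated as also owning Beatriz Santos's interest in Pinebrook Logistics SA, giving 7% + 54% = 61%.
Chain via Beacon Group plc → Talon Capital LLC → Ironwood Pharma AG (R3): 47% × 24% × 94% × 38% = 4.029216% of Crosswind Energy Co.
Chain via Pinebrook Logistics SA → Copperline Services GmbH → Granite Media Ltd (R3): 61% × 11% × 83% × 49% = 2.728957% of Crosswind Energy Co.
Aggregating (R2): 4.029216% + 2.728957% = 6.758173%.
6.758173% falls short of the 50% threshold by 43.241827 percentage points.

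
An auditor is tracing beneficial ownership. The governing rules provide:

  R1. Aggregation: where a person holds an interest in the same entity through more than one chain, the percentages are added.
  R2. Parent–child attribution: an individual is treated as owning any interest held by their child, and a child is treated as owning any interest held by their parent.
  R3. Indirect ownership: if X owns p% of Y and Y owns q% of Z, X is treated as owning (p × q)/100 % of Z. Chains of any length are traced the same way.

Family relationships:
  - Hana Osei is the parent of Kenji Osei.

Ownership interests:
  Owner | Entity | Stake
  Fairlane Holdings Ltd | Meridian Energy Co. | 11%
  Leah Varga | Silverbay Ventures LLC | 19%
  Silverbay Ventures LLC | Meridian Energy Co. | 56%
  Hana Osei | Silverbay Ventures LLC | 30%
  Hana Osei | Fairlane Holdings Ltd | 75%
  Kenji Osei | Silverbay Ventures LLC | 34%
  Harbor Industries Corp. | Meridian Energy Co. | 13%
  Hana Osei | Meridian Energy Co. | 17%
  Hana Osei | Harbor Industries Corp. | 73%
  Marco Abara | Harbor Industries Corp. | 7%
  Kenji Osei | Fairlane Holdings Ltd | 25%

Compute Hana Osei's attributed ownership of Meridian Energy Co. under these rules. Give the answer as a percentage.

73.33%

By parent–child attribution (R2), Hana Osei is treated as also owning Kenji Osei's interest in Fairlane Holdings Ltd, giving 75% + 25% = 100%.
By parent–child attribution (R2), Hana Osei is treated as also owning Kenji Osei's interest in Silverbay Ventures LLC, giving 30% + 34% = 64%.
Chain via Harbor Industries Corp. (R3): 73% × 13% = 9.49% of Meridian Energy Co.
Chain via Fairlane Holdings Ltd (R3): 100% × 11% = 11% of Meridian Energy Co.
Chain via Silverbay Ventures LLC (R3): 64% × 56% = 35.84% of Meridian Energy Co.
Direct interest in Meridian Energy Co: 17%.
Aggregating (R1): 9.49% + 11% + 35.84% + 17% = 73.33%.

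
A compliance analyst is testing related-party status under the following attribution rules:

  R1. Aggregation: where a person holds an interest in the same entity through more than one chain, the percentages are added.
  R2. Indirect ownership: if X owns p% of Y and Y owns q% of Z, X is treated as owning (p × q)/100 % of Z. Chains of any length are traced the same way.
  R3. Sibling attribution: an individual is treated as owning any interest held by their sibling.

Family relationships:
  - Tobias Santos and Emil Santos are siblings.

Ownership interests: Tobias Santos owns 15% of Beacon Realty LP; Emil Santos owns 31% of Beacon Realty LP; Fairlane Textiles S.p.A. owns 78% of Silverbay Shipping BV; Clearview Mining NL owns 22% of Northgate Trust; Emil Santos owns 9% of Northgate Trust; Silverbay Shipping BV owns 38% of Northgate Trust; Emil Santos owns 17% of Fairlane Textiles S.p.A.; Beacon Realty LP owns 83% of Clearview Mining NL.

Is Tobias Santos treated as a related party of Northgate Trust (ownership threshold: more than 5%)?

By sibling attribution (R3), Tobias Santos is treated as also owning Emil Santos's interest in Beacon Realty LP, giving 15% + 31% = 46%.
By sibling attribution (R3), Tobias Santos is treated as owning Emil Santos's 17% interest in Fairlane Textiles S.p.A.
By sibling attribution (R3), Tobias Santos is treated as owning Emil Santos's 9% interest in Northgate Trust.
Chain via Beacon Realty LP → Clearview Mining NL (R2): 46% × 83% × 22% = 8.3996% of Northgate Trust.
Chain via Fairlane Textiles S.p.A. → Silverbay Shipping BV (R2): 17% × 78% × 38% = 5.0388% of Northgate Trust.
Direct interest in Northgate Trust: 9%.
Aggregating (R1): 8.3996% + 5.0388% + 9% = 22.4384%.
22.4384% exceeds the 5% threshold, so Tobias is a related party to Northgate Trust.

Yes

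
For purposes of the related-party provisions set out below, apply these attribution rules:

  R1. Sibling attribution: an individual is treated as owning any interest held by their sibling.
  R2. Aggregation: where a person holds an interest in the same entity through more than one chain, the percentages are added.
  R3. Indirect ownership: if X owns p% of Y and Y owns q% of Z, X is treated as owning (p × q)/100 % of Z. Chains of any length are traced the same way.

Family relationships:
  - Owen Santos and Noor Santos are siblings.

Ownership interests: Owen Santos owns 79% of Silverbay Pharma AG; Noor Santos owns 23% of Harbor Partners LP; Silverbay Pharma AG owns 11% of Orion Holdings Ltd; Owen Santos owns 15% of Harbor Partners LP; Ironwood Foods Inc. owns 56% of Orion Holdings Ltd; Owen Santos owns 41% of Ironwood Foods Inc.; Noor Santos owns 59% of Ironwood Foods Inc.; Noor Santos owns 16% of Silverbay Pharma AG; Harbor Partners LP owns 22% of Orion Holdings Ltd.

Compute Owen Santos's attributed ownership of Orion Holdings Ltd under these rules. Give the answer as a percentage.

74.81%

By sibling attribution (R1), Owen Santos is treated as also owning Noor Santos's interest in Harbor Partners LP, giving 15% + 23% = 38%.
By sibling attribution (R1), Owen Santos is treated as also owning Noor Santos's interest in Silverbay Pharma AG, giving 79% + 16% = 95%.
By sibling attribution (R1), Owen Santos is treated as also owning Noor Santos's interest in Ironwood Foods Inc, giving 41% + 59% = 100%.
Chain via Harbor Partners LP (R3): 38% × 22% = 8.36% of Orion Holdings Ltd.
Chain via Silverbay Pharma AG (R3): 95% × 11% = 10.45% of Orion Holdings Ltd.
Chain via Ironwood Foods Inc. (R3): 100% × 56% = 56% of Orion Holdings Ltd.
Aggregating (R2): 8.36% + 10.45% + 56% = 74.81%.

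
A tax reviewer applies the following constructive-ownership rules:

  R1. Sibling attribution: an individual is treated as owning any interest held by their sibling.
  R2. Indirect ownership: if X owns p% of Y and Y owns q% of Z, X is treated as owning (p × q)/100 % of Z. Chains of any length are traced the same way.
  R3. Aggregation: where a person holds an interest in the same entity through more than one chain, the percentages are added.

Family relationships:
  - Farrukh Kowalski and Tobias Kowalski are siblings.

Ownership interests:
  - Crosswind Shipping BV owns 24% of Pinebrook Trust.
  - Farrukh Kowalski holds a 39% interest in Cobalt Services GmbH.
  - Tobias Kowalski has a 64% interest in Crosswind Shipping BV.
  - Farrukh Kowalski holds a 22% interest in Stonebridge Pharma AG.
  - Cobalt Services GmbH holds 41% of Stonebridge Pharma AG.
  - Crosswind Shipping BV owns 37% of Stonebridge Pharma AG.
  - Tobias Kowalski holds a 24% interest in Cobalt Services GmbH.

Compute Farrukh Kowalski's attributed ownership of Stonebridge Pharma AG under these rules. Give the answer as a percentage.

71.51%

By sibling attribution (R1), Farrukh Kowalski is treated as also owning Tobias Kowalski's interest in Cobalt Services GmbH, giving 39% + 24% = 63%.
By sibling attribution (R1), Farrukh Kowalski is treated as owning Tobias Kowalski's 64% interest in Crosswind Shipping BV.
Chain via Cobalt Services GmbH (R2): 63% × 41% = 25.83% of Stonebridge Pharma AG.
Direct interest in Stonebridge Pharma AG: 22%.
Chain via Crosswind Shipping BV (R2): 64% × 37% = 23.68% of Stonebridge Pharma AG.
Aggregating (R3): 25.83% + 22% + 23.68% = 71.51%.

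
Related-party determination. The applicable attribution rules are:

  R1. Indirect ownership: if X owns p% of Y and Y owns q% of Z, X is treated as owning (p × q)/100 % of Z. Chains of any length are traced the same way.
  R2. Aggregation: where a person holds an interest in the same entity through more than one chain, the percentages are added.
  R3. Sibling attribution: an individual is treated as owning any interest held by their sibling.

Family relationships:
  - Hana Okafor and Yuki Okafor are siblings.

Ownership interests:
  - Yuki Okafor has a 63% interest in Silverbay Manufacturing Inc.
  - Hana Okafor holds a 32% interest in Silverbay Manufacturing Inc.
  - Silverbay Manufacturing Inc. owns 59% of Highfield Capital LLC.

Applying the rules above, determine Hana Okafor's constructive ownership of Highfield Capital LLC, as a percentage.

By sibling attribution (R3), Hana Okafor is treated as also owning Yuki Okafor's interest in Silverbay Manufacturing Inc, giving 32% + 63% = 95%.
Chain via Silverbay Manufacturing Inc. (R1): 95% × 59% = 56.05% of Highfield Capital LLC.

56.05%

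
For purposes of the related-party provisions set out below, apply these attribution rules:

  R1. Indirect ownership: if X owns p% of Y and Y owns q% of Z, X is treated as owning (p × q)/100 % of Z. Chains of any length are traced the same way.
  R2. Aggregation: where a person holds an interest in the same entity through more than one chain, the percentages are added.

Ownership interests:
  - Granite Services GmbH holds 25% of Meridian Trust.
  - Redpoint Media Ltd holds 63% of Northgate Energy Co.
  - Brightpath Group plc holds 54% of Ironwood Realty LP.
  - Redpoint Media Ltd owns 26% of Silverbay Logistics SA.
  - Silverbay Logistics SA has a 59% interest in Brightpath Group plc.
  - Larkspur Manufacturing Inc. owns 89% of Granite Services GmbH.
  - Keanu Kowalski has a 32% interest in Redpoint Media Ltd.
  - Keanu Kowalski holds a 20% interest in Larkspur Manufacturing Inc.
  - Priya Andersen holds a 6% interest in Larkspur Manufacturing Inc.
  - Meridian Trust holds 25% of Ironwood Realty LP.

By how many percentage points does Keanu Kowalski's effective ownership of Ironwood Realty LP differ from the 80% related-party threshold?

Chain via Redpoint Media Ltd → Silverbay Logistics SA → Brightpath Group plc (R1): 32% × 26% × 59% × 54% = 2.650752% of Ironwood Realty LP.
Chain via Larkspur Manufacturing Inc. → Granite Services GmbH → Meridian Trust (R1): 20% × 89% × 25% × 25% = 1.1125% of Ironwood Realty LP.
Aggregating (R2): 2.650752% + 1.1125% = 3.763252%.
3.763252% falls short of the 80% threshold by 76.236748 percentage points.

76.236748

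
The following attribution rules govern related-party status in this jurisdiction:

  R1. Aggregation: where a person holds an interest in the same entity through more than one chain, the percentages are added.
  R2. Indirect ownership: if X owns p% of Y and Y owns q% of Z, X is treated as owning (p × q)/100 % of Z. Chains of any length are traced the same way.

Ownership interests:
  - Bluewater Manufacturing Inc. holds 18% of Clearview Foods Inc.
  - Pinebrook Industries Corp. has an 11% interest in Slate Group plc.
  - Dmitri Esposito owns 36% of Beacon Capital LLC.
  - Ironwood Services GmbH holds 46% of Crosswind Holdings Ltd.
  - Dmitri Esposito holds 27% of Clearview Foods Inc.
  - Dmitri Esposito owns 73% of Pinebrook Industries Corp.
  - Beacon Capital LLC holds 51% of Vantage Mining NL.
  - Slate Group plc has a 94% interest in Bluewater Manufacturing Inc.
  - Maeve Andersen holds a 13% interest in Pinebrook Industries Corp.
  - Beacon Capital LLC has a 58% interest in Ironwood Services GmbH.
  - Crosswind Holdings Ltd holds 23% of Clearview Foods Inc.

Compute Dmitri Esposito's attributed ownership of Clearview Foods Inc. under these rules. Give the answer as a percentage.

Chain via Pinebrook Industries Corp. → Slate Group plc → Bluewater Manufacturing Inc. (R2): 73% × 11% × 94% × 18% = 1.358676% of Clearview Foods Inc.
Chain via Beacon Capital LLC → Ironwood Services GmbH → Crosswind Holdings Ltd (R2): 36% × 58% × 46% × 23% = 2.209104% of Clearview Foods Inc.
Direct interest in Clearview Foods Inc: 27%.
Aggregating (R1): 1.358676% + 2.209104% + 27% = 30.56778%.

30.56778%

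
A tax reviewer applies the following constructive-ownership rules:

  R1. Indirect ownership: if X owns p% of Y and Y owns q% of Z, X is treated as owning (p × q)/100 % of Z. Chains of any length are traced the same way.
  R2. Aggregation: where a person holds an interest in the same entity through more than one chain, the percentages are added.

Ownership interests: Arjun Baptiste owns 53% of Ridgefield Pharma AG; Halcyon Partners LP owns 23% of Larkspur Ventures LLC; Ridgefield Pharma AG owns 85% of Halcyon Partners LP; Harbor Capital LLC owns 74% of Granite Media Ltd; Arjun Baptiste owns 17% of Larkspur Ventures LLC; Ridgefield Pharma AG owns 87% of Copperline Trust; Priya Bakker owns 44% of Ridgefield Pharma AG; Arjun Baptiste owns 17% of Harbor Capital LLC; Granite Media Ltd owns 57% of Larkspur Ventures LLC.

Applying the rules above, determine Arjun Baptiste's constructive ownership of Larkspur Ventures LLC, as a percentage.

34.5321%

Chain via Harbor Capital LLC → Granite Media Ltd (R1): 17% × 74% × 57% = 7.1706% of Larkspur Ventures LLC.
Chain via Ridgefield Pharma AG → Halcyon Partners LP (R1): 53% × 85% × 23% = 10.3615% of Larkspur Ventures LLC.
Direct interest in Larkspur Ventures LLC: 17%.
Aggregating (R2): 7.1706% + 10.3615% + 17% = 34.5321%.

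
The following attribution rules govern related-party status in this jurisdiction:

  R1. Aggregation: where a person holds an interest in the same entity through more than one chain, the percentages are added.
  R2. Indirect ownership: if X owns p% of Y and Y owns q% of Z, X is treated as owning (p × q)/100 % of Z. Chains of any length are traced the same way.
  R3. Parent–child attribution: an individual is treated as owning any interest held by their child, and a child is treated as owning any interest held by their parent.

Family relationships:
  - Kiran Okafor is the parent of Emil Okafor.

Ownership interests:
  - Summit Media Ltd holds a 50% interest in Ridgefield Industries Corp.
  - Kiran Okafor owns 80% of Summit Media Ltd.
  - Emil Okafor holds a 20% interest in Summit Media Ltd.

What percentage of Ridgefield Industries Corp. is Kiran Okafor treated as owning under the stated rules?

50%

By parent–child attribution (R3), Kiran Okafor is treated as also owning Emil Okafor's interest in Summit Media Ltd, giving 80% + 20% = 100%.
Chain via Summit Media Ltd (R2): 100% × 50% = 50% of Ridgefield Industries Corp.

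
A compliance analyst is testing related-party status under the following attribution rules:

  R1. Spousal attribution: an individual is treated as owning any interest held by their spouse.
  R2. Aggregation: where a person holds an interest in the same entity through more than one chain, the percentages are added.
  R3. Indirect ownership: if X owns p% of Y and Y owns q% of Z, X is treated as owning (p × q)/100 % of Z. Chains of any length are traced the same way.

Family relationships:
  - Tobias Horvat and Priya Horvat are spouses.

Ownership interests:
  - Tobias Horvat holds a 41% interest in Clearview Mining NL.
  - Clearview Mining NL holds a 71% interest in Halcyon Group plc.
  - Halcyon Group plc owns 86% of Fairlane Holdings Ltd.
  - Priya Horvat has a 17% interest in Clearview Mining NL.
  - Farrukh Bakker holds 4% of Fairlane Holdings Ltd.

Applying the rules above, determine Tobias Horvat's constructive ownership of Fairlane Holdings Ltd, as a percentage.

By spousal attribution (R1), Tobias Horvat is treated as also owning Priya Horvat's interest in Clearview Mining NL, giving 41% + 17% = 58%.
Chain via Clearview Mining NL → Halcyon Group plc (R3): 58% × 71% × 86% = 35.4148% of Fairlane Holdings Ltd.

35.4148%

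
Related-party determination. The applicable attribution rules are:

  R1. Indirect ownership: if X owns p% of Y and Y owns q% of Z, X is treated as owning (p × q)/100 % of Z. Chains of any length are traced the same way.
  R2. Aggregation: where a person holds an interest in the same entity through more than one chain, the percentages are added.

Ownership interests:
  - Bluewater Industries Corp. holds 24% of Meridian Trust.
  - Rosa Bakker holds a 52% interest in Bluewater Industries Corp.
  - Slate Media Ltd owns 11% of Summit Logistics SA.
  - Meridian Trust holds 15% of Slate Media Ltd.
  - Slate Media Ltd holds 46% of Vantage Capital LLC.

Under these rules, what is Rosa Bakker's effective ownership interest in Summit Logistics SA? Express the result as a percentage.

0.20592%

Chain via Bluewater Industries Corp. → Meridian Trust → Slate Media Ltd (R1): 52% × 24% × 15% × 11% = 0.20592% of Summit Logistics SA.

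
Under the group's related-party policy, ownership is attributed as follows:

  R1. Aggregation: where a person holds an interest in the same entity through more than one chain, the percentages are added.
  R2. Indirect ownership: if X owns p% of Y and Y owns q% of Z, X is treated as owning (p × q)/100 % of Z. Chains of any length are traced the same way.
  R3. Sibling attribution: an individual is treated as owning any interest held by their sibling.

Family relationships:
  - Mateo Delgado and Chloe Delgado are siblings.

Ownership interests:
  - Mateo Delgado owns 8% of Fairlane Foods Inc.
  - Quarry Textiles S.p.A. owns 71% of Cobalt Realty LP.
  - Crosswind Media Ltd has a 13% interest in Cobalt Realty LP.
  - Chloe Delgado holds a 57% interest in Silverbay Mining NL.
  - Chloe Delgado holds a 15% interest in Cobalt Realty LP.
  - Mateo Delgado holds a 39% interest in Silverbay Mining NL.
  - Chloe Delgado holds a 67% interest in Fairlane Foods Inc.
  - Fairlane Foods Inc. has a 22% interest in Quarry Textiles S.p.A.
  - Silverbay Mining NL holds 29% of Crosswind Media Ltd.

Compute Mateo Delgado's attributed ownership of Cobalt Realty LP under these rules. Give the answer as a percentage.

30.3342%

By sibling attribution (R3), Mateo Delgado is treated as also owning Chloe Delgado's interest in Silverbay Mining NL, giving 39% + 57% = 96%.
By sibling attribution (R3), Mateo Delgado is treated as also owning Chloe Delgado's interest in Fairlane Foods Inc, giving 8% + 67% = 75%.
By sibling attribution (R3), Mateo Delgado is treated as owning Chloe Delgado's 15% interest in Cobalt Realty LP.
Chain via Silverbay Mining NL → Crosswind Media Ltd (R2): 96% × 29% × 13% = 3.6192% of Cobalt Realty LP.
Chain via Fairlane Foods Inc. → Quarry Textiles S.p.A. (R2): 75% × 22% × 71% = 11.715% of Cobalt Realty LP.
Direct interest in Cobalt Realty LP: 15%.
Aggregating (R1): 3.6192% + 11.715% + 15% = 30.3342%.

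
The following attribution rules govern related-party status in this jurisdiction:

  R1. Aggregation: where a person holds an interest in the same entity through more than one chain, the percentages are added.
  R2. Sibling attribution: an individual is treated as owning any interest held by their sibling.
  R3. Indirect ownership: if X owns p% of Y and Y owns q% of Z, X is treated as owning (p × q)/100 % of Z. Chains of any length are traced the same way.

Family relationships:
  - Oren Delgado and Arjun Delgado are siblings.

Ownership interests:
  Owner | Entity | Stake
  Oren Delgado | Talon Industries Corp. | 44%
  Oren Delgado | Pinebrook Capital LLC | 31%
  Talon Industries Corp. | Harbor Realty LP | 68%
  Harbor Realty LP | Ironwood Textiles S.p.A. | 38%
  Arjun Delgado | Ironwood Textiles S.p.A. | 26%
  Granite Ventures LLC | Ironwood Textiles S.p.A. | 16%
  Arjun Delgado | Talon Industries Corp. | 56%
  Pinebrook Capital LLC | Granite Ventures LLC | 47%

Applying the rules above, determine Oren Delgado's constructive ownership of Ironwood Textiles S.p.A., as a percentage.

54.1712%

By sibling attribution (R2), Oren Delgado is treated as also owning Arjun Delgado's interest in Talon Industries Corp, giving 44% + 56% = 100%.
By sibling attribution (R2), Oren Delgado is treated as owning Arjun Delgado's 26% interest in Ironwood Textiles S.p.A.
Chain via Talon Industries Corp. → Harbor Realty LP (R3): 100% × 68% × 38% = 25.84% of Ironwood Textiles S.p.A.
Chain via Pinebrook Capital LLC → Granite Ventures LLC (R3): 31% × 47% × 16% = 2.3312% of Ironwood Textiles S.p.A.
Direct interest in Ironwood Textiles S.p.A: 26%.
Aggregating (R1): 25.84% + 2.3312% + 26% = 54.1712%.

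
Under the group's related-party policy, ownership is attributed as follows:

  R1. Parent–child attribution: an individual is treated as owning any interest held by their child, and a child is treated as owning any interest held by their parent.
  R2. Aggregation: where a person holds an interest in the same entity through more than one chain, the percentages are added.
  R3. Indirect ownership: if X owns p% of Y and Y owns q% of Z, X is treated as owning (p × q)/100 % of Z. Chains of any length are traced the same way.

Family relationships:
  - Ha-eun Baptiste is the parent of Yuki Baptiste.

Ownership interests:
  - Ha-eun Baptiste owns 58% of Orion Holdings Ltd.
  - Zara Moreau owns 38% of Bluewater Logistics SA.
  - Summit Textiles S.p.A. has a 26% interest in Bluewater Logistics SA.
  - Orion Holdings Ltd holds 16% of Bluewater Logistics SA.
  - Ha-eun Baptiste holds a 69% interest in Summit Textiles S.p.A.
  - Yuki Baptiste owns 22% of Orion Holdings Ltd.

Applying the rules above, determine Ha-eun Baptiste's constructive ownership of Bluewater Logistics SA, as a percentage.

By parent–child attribution (R1), Ha-eun Baptiste is treated as also owning Yuki Baptiste's interest in Orion Holdings Ltd, giving 58% + 22% = 80%.
Chain via Orion Holdings Ltd (R3): 80% × 16% = 12.8% of Bluewater Logistics SA.
Chain via Summit Textiles S.p.A. (R3): 69% × 26% = 17.94% of Bluewater Logistics SA.
Aggregating (R2): 12.8% + 17.94% = 30.74%.

30.74%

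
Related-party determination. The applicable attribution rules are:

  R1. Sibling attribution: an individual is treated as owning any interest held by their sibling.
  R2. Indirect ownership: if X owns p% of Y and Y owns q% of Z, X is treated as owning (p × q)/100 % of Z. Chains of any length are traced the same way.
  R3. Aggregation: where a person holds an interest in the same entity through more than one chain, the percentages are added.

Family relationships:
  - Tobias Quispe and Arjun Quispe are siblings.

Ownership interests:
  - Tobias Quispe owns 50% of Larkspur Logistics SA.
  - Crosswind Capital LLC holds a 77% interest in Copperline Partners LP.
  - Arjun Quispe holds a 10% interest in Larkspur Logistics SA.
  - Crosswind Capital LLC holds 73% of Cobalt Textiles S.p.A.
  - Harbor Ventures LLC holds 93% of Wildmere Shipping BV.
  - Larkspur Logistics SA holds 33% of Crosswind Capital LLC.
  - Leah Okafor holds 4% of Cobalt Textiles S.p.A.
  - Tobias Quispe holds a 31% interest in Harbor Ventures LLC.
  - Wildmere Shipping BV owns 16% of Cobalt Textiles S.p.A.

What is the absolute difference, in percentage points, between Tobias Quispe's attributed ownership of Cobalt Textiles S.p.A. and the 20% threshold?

0.9332

By sibling attribution (R1), Tobias Quispe is treated as also owning Arjun Quispe's interest in Larkspur Logistics SA, giving 50% + 10% = 60%.
Chain via Harbor Ventures LLC → Wildmere Shipping BV (R2): 31% × 93% × 16% = 4.6128% of Cobalt Textiles S.p.A.
Chain via Larkspur Logistics SA → Crosswind Capital LLC (R2): 60% × 33% × 73% = 14.454% of Cobalt Textiles S.p.A.
Aggregating (R3): 4.6128% + 14.454% = 19.0668%.
19.0668% falls short of the 20% threshold by 0.9332 percentage points.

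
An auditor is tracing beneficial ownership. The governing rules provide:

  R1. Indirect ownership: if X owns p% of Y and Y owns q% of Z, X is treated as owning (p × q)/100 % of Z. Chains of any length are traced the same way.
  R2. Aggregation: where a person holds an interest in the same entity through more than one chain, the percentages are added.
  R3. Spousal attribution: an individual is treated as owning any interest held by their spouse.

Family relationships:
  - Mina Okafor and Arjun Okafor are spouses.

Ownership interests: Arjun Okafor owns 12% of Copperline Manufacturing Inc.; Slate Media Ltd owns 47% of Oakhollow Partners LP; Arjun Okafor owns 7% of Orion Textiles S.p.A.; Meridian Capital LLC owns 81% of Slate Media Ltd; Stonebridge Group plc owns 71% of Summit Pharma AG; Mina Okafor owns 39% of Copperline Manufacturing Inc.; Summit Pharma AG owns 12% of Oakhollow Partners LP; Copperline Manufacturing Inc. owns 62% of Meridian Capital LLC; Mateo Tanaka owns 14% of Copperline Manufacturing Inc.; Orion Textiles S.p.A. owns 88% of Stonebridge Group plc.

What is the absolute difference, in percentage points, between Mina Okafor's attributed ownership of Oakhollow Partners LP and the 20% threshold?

7.437434

By spousal attribution (R3), Mina Okafor is treated as also owning Arjun Okafor's interest in Copperline Manufacturing Inc, giving 39% + 12% = 51%.
By spousal attribution (R3), Mina Okafor is treated as owning Arjun Okafor's 7% interest in Orion Textiles S.p.A.
Chain via Copperline Manufacturing Inc. → Meridian Capital LLC → Slate Media Ltd (R1): 51% × 62% × 81% × 47% = 12.037734% of Oakhollow Partners LP.
Chain via Orion Textiles S.p.A. → Stonebridge Group plc → Summit Pharma AG (R1): 7% × 88% × 71% × 12% = 0.524832% of Oakhollow Partners LP.
Aggregating (R2): 12.037734% + 0.524832% = 12.562566%.
12.562566% falls short of the 20% threshold by 7.437434 percentage points.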